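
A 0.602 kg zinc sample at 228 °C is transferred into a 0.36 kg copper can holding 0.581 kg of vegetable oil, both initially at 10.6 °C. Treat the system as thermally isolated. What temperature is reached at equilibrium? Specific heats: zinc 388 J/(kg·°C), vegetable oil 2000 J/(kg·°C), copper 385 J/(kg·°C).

T_f ≈ 43.7 °C

Energy conservation, ΣQ = 0:
0.602·388·(T − 228) + 0.581·2000·(T − 10.6) + 0.36·385·(T − 10.6) = 0
233.58(T − 228) + 1162(T − 10.6) + 138.6(T − 10.6) = 0
1534.2 T = 67042
T = 67042 / 1534.2 = 43.7 °C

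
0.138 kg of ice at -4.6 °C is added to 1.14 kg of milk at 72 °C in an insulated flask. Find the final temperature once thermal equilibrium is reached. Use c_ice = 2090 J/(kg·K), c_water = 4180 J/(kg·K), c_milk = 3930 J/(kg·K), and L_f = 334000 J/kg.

T_f ≈ 54.4 °C

Energy balance with sensible and latent terms:
ice -4.6→0 °C: 0.138·2090·4.6 = 1326.7; melt ice: 0.138·334000 = 46092; meltwater 0→T: 0.138·4180·T = 576.84 T; milk cools: 1.14·3930·(T − 72) = 4480.2(T − 72)
5057 T = 322574 − 47419 = 275156
T ≈ 54.41 °C (positive, so assuming full melt was valid).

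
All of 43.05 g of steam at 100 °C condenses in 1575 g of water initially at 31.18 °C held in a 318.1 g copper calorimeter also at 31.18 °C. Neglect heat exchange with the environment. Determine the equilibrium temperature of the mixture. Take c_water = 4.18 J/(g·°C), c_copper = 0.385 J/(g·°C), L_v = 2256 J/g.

T_f ≈ 47.1 °C

Let T be the final temperature. ΣQ_i = 0:
steam→water at 100 °C releases m L_v = 43.05×2256 = 97121
  condensate cools 100→T: 43.05×4.18×(T − 100) = 179.95(T − 100)
  original water: 6583.5(T − 31.18)
  copper cup: 318.1×0.385×(T − 31.18) = 122.47(T − 31.18)
6885.9 T = 97121 + 17995 + 209092 = 324208
T ≈ 47.08 °C — below 100 °C, confirming all the steam condensed.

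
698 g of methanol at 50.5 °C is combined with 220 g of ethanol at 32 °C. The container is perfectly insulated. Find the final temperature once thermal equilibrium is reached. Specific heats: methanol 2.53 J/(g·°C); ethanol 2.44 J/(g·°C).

T_f ≈ 46.2 °C

With ΣQ=0 the equilibrium temperature is the m·c-weighted mean:
T_f = (1765.9*50.5 + 536.8*32) / (1765.9 + 536.8)
    = 106358 / 2302.7 ≈ 46.19 °C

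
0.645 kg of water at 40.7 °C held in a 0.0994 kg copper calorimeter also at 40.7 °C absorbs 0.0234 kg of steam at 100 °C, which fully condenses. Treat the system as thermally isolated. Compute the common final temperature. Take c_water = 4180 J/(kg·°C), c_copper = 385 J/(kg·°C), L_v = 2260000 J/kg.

T_f ≈ 61.4 °C

Heat gained plus heat lost sum to zero:
steam→water at 100 °C releases m L_v = 0.0234·2260000 = 52884
  condensate cools 100→T: 0.0234·4180·(T − 100) = 97.81(T − 100)
  original water: 2696.1(T − 40.7)
  copper cup: 0.0994·385·(T − 40.7) = 38.27(T − 40.7)
2832.2 T = 52884 + 9781.2 + 111289 = 173954
T ≈ 61.42 °C, under the boiling point, so the assumption holds.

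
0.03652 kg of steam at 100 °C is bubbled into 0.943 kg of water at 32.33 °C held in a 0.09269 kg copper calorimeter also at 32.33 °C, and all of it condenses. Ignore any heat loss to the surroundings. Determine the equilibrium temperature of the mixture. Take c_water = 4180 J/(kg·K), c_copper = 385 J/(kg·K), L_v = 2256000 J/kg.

Energy conservation, ΣQ = 0:
condense steam: −0.03652·2256000 = −82389
  condensed water 100 °C→T: 152.65(T − 100)
  original water: 3941.7(T − 32.33)
  cup: 35.69(T − 32.33)
4130.1 T = 82389 + 15265 + 128590 = 226245
T ≈ 54.78 °C, under the boiling point, so the assumption holds.

T_f ≈ 54.8 °C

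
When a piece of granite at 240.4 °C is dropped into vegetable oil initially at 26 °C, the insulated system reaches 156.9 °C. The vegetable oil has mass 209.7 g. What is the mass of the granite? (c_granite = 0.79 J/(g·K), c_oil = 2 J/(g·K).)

m ≈ 832 g

|Q_granite| = |Q_oil|:
m·0.79·(240.4 − 156.9) = 209.7·2·(156.9 − 26)
65.97 m = 54899  ⇒  m ≈ 832.3 g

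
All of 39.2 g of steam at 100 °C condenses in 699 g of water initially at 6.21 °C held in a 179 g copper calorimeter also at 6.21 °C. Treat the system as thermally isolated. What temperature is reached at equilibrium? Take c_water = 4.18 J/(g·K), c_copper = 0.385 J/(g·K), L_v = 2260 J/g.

T_f ≈ 39.2 °C

Energy balance with sensible and latent terms:
steam→water at 100 °C releases m L_v = 39.2·2260 = 88592
  condensate cools 100→T: 39.2·4.18·(T − 100) = 163.86(T − 100)
  original water: 2921.8(T − 6.21)
  cup: 68.92(T − 6.21)
3154.6 T = 88592 + 16386 + 18572 = 123550
T ≈ 39.17 °C (< 100 °C, so full condensation is consistent).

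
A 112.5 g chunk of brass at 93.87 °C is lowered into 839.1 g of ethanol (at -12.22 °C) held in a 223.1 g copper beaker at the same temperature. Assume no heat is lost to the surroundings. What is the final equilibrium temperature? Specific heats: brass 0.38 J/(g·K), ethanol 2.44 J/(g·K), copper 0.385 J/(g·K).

T_f ≈ -10.1 °C

Let T be the final temperature. ΣQ_i = 0:
112.5·0.38·(T − 93.87) + 839.1·2.44·(T − (-12.22)) + 223.1·0.385·(T − (-12.22)) = 0
42.75(T − 93.87) + 2047.4(T − (-12.22)) + 85.89(T − (-12.22)) = 0
2176 T = -22056
T ≈ -10.14 °C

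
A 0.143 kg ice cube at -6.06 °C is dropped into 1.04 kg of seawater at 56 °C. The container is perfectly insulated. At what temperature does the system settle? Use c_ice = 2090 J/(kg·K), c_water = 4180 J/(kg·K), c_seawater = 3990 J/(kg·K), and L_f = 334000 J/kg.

T_f ≈ 38.5 °C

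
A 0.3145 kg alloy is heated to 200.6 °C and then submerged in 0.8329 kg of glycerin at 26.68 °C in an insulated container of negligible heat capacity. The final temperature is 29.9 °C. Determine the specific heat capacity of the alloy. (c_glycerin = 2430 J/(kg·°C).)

m_s c (T_s − T_f) = m_glycerin c_glycerin (T_f − T_0):
0.3145·c·(200.6 − 29.9) = 0.8329·2430·(29.9 − 26.68)
53.69 c = 6517.1  ⇒  c ≈ 121.4 J/(kg·°C)

c ≈ 121 J/(kg·°C)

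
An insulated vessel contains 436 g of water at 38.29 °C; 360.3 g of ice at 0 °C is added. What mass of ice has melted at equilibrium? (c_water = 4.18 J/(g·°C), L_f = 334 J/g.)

Cooling the water to 0 °C releases 436×4.18×38.29 = 69783 J.
Fully melting the ice requires m_ice L_f = 360.3×334 = 120340 J.
Since 69783 < 120340 J, not all the ice melts; equilibrium is at 0 °C.
m_melt = 69783 / L_f = 208.9 g.

m_melted ≈ 209 g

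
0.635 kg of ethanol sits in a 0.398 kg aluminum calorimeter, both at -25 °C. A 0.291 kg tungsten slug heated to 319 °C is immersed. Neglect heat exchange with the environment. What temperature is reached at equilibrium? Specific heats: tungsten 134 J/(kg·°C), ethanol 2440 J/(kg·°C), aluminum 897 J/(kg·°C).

T_f ≈ -18.1 °C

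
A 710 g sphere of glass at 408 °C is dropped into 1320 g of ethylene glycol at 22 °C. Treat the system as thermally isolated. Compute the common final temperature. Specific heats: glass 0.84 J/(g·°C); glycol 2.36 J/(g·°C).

T_f ≈ 84.0 °C

Setting the total heat transfer to zero:
710·0.84·(T − 408) + 1320·2.36·(T − 22) = 0
3711.6 T = 311866
T = 311866/3711.6 ≈ 84.02 °C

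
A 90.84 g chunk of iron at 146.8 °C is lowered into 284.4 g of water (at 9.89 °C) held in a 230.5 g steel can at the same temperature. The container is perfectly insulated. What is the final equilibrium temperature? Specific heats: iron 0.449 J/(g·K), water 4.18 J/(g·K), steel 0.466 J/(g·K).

T_f ≈ 14.1 °C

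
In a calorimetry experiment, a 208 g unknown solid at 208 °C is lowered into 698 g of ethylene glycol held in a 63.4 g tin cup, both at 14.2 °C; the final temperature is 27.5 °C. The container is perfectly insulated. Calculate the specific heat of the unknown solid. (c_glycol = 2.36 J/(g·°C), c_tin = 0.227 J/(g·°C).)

c ≈ 0.589 J/(g·°C)

Setting the total heat transfer to zero:
208·c·(27.5 − 208) + 698·2.36·(27.5 − 14.2) + 63.4·0.227·(27.5 − 14.2) = 0
-37544 c = -22100
c = -22100/-37544 ≈ 0.5886 J/(g·°C)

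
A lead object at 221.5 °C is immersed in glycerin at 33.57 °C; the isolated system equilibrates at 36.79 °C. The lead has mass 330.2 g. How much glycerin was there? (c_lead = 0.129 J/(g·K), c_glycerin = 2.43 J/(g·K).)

m ≈ 1010 g

Energy conservation, ΣQ = 0:
330.2·0.129·(36.79 − 221.5) + m·2.43·(36.79 − 33.57) = 0
7.825 m = 7867.9
m = 7867.9/7.825 ≈ 1006 g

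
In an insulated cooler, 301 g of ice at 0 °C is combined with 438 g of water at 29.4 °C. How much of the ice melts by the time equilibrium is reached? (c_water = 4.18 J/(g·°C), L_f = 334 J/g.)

Heat available from the water dropping to 0 °C: 438×4.18×29.4 = 53827 J.
Melting all 301 g of ice would need 301×334 = 100534 J.
That's not enough to melt it all — equilibrium is at 0 °C with ice remaining.
Mass melted = 53827/334 ≈ 161.2 g.

m_melted ≈ 161 g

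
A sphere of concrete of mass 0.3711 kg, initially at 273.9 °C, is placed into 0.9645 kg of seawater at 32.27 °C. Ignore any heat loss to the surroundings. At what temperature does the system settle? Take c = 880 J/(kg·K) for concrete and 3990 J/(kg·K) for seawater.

T_f ≈ 51.2 °C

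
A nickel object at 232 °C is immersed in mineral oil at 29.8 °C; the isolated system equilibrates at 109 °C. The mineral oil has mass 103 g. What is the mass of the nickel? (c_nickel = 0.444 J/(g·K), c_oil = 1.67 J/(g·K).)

Taking heat into each body as positive, Σ m c ΔT = 0:
m·0.444·(109 − 232) + 103·1.67·(109 − 29.8) = 0
-54.61 m = -13623
m = -13623/-54.61 ≈ 249.5 g

m ≈ 249 g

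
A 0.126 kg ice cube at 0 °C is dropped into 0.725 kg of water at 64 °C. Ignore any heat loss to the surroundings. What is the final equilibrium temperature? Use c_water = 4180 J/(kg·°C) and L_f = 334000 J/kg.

Conservation of energy gives ΣQ = 0:
fusion: m_ice L_f = 0.126·334000 = 42084; meltwater 0→T: 0.126·4180·T = 526.68 T; water: 3030.5(T − 64)
3557.2 T = 193952 − 42084 = 151868
T ≈ 42.69 °C. Since T > 0 °C, the all-ice-melts assumption holds.

T_f ≈ 42.7 °C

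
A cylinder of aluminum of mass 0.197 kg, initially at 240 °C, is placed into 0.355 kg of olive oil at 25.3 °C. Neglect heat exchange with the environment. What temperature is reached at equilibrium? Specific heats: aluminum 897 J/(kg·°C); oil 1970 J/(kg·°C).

T_f ≈ 68.6 °C

Set heat shed by the hot body equal to heat absorbed by the cold body:
0.197×897×(240 − T) = 0.355×1970×(T − 25.3)
176.71(240 − T) = 699.35(T − 25.3)
876.06 T = 60104  ⇒  T ≈ 68.61 °C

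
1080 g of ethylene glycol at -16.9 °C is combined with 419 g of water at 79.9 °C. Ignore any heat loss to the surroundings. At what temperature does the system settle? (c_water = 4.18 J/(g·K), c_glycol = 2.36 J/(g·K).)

T_f ≈ 22.5 °C

|Q_water| = |Q_glycol|:
419*4.18*(79.9 − T) = 1080*2.36*(T − (-16.9))
1751.4(79.9 − T) = 2548.8(T − (-16.9))
4300.2 T = 96864  ⇒  T ≈ 22.53 °C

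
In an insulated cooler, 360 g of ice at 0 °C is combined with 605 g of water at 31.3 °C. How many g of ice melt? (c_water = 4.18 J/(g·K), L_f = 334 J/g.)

m_melted ≈ 237 g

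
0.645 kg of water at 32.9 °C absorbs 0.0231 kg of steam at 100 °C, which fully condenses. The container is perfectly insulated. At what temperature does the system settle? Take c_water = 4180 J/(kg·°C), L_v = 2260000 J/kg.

T_f ≈ 53.9 °C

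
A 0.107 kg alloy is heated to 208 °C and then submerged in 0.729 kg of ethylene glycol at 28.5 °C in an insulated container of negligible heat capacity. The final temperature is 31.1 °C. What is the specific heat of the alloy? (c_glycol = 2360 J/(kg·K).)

c ≈ 236 J/(kg·K)

Heat lost by the alloy = heat gained by the glycol:
0.107×c×(208 − 31.1) = 0.729×2360×(31.1 − 28.5)
18.93 c = 4473.1  ⇒  c ≈ 236.3 J/(kg·K)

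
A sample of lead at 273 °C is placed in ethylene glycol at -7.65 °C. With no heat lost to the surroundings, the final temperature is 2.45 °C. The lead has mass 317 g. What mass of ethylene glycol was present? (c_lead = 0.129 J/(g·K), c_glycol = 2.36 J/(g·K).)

m ≈ 464 g

|Q_lead| = |Q_glycol|:
317×0.129×(273 − 2.45) = m×2.36×(2.45 − (-7.65))
23.84 m = 11064  ⇒  m ≈ 464.2 g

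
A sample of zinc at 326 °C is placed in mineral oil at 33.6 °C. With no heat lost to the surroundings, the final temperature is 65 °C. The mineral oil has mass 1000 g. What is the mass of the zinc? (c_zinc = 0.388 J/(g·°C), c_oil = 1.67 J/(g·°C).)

m ≈ 518 g

Let T be the final temperature. ΣQ_i = 0:
m·0.388·(65 − 326) + 1000·1.67·(65 − 33.6) = 0
-101.27 m = -52438
m = -52438/-101.27 ≈ 517.8 g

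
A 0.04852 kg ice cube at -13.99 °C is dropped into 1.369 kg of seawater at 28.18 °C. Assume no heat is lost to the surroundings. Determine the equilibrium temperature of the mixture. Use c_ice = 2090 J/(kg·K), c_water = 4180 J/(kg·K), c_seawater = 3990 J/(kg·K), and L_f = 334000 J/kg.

Setting the total heat transfer to zero:
warm ice to 0 °C: 0.04852·2090·(0 − (-13.99)) = 1418.7
  fusion: m_ice L_f = 0.04852·334000 = 16206
  warm the meltwater: 202.81 T
  seawater: 5462.3(T − 28.18)
5665.1 T = 153928 − 17624 = 136304
T ≈ 24.06 °C. Since T > 0 °C, the all-ice-melts assumption holds.

T_f ≈ 24.1 °C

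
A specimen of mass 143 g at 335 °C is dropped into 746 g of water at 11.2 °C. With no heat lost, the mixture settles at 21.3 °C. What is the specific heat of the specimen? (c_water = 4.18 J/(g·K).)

c ≈ 0.702 J/(g·K)

Heat lost by the specimen = heat gained by the water:
143×c×(335 − 21.3) = 746×4.18×(21.3 − 11.2)
44859 c = 31495  ⇒  c ≈ 0.7021 J/(g·K)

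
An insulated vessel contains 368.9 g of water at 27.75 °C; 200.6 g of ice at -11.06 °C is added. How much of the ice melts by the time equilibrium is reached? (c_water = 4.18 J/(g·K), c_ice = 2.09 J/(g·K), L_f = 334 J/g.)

m_melted ≈ 114 g

Cooling the water to 0 °C releases 368.9×4.18×27.75 = 42791 J.
Warming the ice to 0 °C takes 200.6×2.09×11.06 = 4636.9 J, leaving 38154 J for melting.
Fully melting the ice requires m_ice L_f = 200.6×334 = 67000 J.
Since 38154 < 67000 J, not all the ice melts; equilibrium is at 0 °C.
m_melt = 38154 / L_f = 114.2 g.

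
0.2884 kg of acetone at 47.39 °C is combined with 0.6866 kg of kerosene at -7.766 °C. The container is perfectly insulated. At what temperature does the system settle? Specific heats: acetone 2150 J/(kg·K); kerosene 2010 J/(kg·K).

Net heat exchanged in the isolated system is zero:
0.2884×2150×(T − 47.39) + 0.6866×2010×(T − (-7.766)) = 0
2000.1 T = 18667
T ≈ 9.33 °C

T_f ≈ 9.3 °C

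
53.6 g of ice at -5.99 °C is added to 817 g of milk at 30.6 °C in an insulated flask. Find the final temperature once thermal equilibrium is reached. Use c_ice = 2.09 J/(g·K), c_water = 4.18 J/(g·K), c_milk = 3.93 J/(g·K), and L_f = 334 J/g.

T_f ≈ 23.2 °C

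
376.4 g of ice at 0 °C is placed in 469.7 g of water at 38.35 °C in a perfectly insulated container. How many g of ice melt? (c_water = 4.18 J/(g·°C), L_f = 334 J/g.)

Cooling the water to 0 °C releases 469.7×4.18×38.35 = 75294 J.
Fully melting the ice requires m_ice L_f = 376.4×334 = 125718 J.
That's not enough to melt it all — equilibrium is at 0 °C with ice remaining.
m_melted×334 = 75294  ⇒  m_melted ≈ 225.4 g.

m_melted ≈ 225 g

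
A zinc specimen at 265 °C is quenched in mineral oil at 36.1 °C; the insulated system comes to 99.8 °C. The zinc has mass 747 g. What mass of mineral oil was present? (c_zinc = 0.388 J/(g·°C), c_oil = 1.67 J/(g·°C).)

m ≈ 450 g

Setting the total heat transfer to zero:
747·0.388·(99.8 − 265) + m·1.67·(99.8 − 36.1) = 0
106.38 m = 47881
m = 47881/106.38 ≈ 450.1 g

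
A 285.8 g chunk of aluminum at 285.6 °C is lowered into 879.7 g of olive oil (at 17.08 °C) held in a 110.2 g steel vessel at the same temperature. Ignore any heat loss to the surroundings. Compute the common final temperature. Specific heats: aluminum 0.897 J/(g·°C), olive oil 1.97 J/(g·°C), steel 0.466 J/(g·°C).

Energy conservation, ΣQ = 0:
285.8·0.897·(T − 285.6) + 879.7·1.97·(T − 17.08) + 110.2·0.466·(T − 17.08) = 0
256.36(T − 285.6) + 1733(T − 17.08) + 51.35(T − 17.08) = 0
(256.36 + 1733 + 51.35) T = 256.36·285.6 + 1733·17.08 + 51.35·17.08
T = 103694/2040.7 ≈ 50.81 °C

T_f ≈ 50.8 °C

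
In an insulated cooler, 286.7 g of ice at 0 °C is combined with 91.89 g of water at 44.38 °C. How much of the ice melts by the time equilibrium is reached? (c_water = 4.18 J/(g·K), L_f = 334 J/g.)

Cooling the water to 0 °C releases 91.89×4.18×44.38 = 17046 J.
Fully melting the ice requires m_ice L_f = 286.7×334 = 95758 J.
That's not enough to melt it all — equilibrium is at 0 °C with ice remaining.
Mass melted = 17046/334 ≈ 51.04 g.

m_melted ≈ 51 g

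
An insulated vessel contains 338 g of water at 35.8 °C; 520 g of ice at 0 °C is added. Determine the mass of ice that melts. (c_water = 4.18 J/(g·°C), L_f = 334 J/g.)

m_melted ≈ 151 g

Cooling the water to 0 °C releases 338×4.18×35.8 = 50580 J.
Melting all 520 g of ice would need 520×334 = 173680 J.
That's not enough to melt it all — equilibrium is at 0 °C with ice remaining.
m_melted×334 = 50580  ⇒  m_melted ≈ 151.4 g.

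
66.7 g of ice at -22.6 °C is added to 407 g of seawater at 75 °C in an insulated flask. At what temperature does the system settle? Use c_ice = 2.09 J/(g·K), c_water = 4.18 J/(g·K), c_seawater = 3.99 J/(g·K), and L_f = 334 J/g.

T_f ≈ 50.6 °C

Let T be the final temperature. ΣQ_i = 0:
ice -22.6→0 °C: 66.7×2.09×22.6 = 3150.5; melt ice: 66.7×334 = 22278; warm the meltwater: 278.81 T; seawater: 1623.9(T − 75)
1902.7 T = 121795 − 25428 = 96366
T ≈ 50.65 °C. Since T > 0 °C, the all-ice-melts assumption holds.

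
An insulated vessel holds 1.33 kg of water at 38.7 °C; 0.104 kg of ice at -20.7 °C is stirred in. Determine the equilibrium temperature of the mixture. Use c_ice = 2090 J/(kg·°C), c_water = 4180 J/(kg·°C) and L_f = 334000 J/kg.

T_f ≈ 29.3 °C

Energy conservation, ΣQ = 0:
warm ice to 0 °C: 0.104×2090×(0 − (-20.7)) = 4499.4; latent heat to melt: 0.104×334000 = 34736; meltwater 0→T: 0.104×4180×T = 434.72 T; water: 5559.4(T − 38.7)
5994.1 T = 215149 − 39235 = 175913
T ≈ 29.35 °C — above 0 °C, consistent with complete melting.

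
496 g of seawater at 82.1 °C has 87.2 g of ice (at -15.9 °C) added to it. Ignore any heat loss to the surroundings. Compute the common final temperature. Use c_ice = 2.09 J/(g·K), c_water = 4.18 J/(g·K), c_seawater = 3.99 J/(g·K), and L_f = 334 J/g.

T_f ≈ 55.7 °C

Net heat exchanged in the isolated system is zero:
warm ice to 0 °C: 87.2×2.09×(0 − (-15.9)) = 2897.7
  latent heat to melt: 87.2×334 = 29125
  meltwater 0→T: 87.2×4.18×T = 364.5 T
  seawater cools: 496×3.99×(T − 82.1) = 1979(T − 82.1)
2343.5 T = 162479 − 32023 = 130457
T ≈ 55.67 °C (positive, so assuming full melt was valid).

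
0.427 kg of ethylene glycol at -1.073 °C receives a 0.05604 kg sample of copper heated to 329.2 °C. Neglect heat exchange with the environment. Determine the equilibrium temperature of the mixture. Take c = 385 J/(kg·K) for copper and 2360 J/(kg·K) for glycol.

T_f ≈ 5.8 °C

With ΣQ=0 the equilibrium temperature is the m·c-weighted mean:
T_f = (21.58×329.2 + 1007.7×(-1.073)) / (21.58 + 1007.7)
    = 6021.3 / 1029.3 ≈ 5.85 °C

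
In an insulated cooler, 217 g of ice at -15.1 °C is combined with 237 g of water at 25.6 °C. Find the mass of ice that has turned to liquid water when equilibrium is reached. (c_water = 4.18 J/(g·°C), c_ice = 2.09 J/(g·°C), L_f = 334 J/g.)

m_melted ≈ 55.4 g

Cooling the water to 0 °C releases 237·4.18·25.6 = 25361 J.
Warming the ice to 0 °C takes 217·2.09·15.1 = 6848.3 J, leaving 18513 J for melting.
To melt every bit of ice: 217·334 = 72478 J.
Since 18513 < 72478 J, not all the ice melts; equilibrium is at 0 °C.
Mass melted = 18513/334 ≈ 55.43 g.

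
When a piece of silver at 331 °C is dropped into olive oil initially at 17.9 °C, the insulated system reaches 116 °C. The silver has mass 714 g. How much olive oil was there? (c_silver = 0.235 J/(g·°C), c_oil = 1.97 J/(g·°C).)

Heat gained plus heat lost sum to zero:
714·0.235·(116 − 331) + m·1.97·(116 − 17.9) = 0
193.26 m = 36075
m = 36075/193.26 ≈ 186.7 g

m ≈ 187 g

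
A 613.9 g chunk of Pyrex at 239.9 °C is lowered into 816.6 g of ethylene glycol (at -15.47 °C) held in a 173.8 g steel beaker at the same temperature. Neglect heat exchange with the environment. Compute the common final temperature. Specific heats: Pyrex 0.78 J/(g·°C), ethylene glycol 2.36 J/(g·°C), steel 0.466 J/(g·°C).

T_f ≈ 33.7 °C

Energy conservation, ΣQ = 0:
613.9·0.78·(T − 239.9) + 816.6·2.36·(T − (-15.47)) + 173.8·0.466·(T − (-15.47)) = 0
478.84(T − 239.9) + 1927.2(T − (-15.47)) + 80.99(T − (-15.47)) = 0
(478.84 + 1927.2 + 80.99) T = 478.84·239.9 + 1927.2·(-15.47) + 80.99·(-15.47)
T = 83808/2487 ≈ 33.70 °C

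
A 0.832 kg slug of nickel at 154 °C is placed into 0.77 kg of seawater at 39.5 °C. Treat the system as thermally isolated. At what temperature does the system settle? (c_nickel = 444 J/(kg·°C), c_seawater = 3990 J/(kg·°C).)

T_f ≈ 51.8 °C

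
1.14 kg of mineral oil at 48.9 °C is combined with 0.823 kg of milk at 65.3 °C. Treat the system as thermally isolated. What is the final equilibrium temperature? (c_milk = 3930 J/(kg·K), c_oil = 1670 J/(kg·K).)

T_f ≈ 59.2 °C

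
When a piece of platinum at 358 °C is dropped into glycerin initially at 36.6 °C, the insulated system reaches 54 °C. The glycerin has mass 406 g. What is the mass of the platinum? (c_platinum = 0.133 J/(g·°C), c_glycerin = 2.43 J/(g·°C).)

Taking heat into each body as positive, Σ m c ΔT = 0:
m×0.133×(54 − 358) + 406×2.43×(54 − 36.6) = 0
-40.43 m = -17166
m = -17166/-40.43 ≈ 424.6 g

m ≈ 425 g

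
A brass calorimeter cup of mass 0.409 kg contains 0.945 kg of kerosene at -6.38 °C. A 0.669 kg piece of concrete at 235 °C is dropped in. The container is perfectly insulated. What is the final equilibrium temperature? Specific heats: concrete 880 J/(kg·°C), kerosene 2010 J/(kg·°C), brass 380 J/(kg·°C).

T_f ≈ 47.4 °C

T_f = Σ m_i c_i T_i / Σ m_i c_i:
T_f = (588.72×235 + 1899.4×(-6.38) + 155.42×(-6.38)) / (588.72 + 1899.4 + 155.42)
    = 125239 / 2643.6 ≈ 47.37 °C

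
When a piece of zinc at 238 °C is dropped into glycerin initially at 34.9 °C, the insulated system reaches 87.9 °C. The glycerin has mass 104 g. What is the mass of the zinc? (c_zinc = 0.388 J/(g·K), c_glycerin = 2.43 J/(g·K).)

Heat lost by the zinc = heat gained by the glycerin:
m×0.388×(238 − 87.9) = 104×2.43×(87.9 − 34.9)
58.24 m = 13394  ⇒  m ≈ 230 g

m ≈ 230 g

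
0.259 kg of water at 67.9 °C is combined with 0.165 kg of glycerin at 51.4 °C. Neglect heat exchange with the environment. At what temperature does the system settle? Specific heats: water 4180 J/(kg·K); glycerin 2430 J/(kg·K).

T_f ≈ 63.4 °C

Setting the total heat transfer to zero:
0.259*4180*(T − 67.9) + 0.165*2430*(T − 51.4) = 0
1483.6 T = 94119
T = 94119/1483.6 ≈ 63.44 °C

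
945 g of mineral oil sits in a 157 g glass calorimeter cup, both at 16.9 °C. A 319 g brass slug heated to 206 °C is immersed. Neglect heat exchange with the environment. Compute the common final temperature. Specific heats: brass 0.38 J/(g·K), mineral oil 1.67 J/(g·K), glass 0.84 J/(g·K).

T_f ≈ 29.4 °C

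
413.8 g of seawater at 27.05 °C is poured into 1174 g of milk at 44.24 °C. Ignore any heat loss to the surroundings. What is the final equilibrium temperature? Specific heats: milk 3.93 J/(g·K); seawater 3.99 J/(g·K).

|Q_milk| = |Q_seawater|:
1174·3.93·(44.24 − T) = 413.8·3.99·(T − 27.05)
4613.8(44.24 − T) = 1651.1(T − 27.05)
6264.9 T = 248777  ⇒  T ≈ 39.71 °C

T_f ≈ 39.7 °C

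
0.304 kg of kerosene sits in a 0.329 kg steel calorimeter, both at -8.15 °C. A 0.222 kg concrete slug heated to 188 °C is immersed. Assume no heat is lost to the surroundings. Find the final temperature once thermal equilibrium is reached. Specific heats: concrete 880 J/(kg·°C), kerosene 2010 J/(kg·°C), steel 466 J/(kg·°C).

Heat gained plus heat lost sum to zero:
0.222·880·(T − 188) + 0.304·2010·(T − (-8.15)) + 0.329·466·(T − (-8.15)) = 0
195.36(T − 188) + 611.04(T − (-8.15)) + 153.31(T − (-8.15)) = 0
959.71 T = 30498
T ≈ 31.78 °C

T_f ≈ 31.8 °C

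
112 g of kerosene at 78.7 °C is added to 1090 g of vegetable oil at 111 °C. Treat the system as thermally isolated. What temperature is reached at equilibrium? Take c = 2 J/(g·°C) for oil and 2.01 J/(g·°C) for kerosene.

T_f ≈ 108.0 °C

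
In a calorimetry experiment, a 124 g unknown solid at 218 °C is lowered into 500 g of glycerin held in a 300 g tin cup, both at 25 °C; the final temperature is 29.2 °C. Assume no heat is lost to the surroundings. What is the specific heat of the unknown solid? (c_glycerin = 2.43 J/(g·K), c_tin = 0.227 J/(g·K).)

c ≈ 0.23 J/(g·K)

Net heat exchanged in the isolated system is zero:
124×c×(29.2 − 218) + 500×2.43×(29.2 − 25) + 300×0.227×(29.2 − 25) = 0
-23411 c = -5389
c = -5389/-23411 ≈ 0.2302 J/(g·K)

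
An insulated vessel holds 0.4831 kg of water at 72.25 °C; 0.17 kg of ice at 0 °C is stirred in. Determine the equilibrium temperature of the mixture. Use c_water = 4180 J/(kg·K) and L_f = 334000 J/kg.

T_f ≈ 32.6 °C

Heat gained plus heat lost sum to zero:
fusion: m_ice L_f = 0.17·334000 = 56780
  warm the meltwater: 710.6 T
  water cools: 0.4831·4180·(T − 72.25) = 2019.4(T − 72.25)
2730 T = 145899 − 56780 = 89119
T ≈ 32.64 °C. Since T > 0 °C, the all-ice-melts assumption holds.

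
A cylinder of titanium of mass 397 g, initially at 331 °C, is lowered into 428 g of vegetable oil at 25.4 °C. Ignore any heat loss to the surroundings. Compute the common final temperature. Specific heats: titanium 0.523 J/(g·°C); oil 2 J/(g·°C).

Set heat shed by the hot body equal to heat absorbed by the cold body:
397×0.523×(331 − T) = 428×2×(T − 25.4)
207.63(331 − T) = 856(T − 25.4)
1063.6 T = 90468  ⇒  T ≈ 85.06 °C

T_f ≈ 85.1 °C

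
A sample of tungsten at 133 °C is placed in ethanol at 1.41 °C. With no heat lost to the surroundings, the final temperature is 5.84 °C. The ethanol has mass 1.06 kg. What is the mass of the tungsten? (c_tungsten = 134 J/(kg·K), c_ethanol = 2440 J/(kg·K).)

m ≈ 0.672 kg

Heat lost by the tungsten = heat gained by the ethanol:
m·134·(133 − 5.84) = 1.06·2440·(5.84 − 1.41)
17039 m = 11458  ⇒  m ≈ 0.6724 kg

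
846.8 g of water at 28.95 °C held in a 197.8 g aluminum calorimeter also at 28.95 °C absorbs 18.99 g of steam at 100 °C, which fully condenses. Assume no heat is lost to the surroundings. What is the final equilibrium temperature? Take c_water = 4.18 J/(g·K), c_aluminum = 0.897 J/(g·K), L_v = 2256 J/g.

T_f ≈ 41.7 °C

Sum of m c ΔT and latent-heat terms is zero:
condense steam: −18.99·2256 = −42841; condensate cools 100→T: 18.99·4.18·(T − 100) = 79.38(T − 100); original water: 3539.6(T − 28.95); aluminum cup: 197.8·0.897·(T − 28.95) = 177.43(T − 28.95)
3796.4 T = 42841 + 7937.8 + 107609 = 158388
T ≈ 41.72 °C (< 100 °C, so full condensation is consistent).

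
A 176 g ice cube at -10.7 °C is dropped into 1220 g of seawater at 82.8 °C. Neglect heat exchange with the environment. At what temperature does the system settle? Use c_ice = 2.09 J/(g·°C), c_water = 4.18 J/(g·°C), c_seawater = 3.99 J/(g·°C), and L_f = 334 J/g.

T_f ≈ 60.7 °C

Heat gained plus heat lost sum to zero:
ice -10.7→0 °C: 176·2.09·10.7 = 3935.9; melt ice: 176·334 = 58784; warm the meltwater: 735.68 T; seawater: 4867.8(T − 82.8)
5603.5 T = 403054 − 62720 = 340334
T ≈ 60.74 °C — above 0 °C, consistent with complete melting.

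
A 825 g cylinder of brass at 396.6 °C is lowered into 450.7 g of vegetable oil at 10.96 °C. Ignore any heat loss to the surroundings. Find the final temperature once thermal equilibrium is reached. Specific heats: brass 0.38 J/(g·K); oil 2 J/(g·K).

With ΣQ=0 the equilibrium temperature is the m·c-weighted mean:
T_f = (313.5·396.6 + 901.4·10.96) / (313.5 + 901.4)
    = 134213 / 1214.9 ≈ 110.47 °C

T_f ≈ 110.5 °C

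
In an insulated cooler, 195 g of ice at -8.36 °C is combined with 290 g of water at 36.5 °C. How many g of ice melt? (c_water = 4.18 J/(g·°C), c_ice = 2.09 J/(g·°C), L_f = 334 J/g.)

m_melted ≈ 122 g

Heat available from the water dropping to 0 °C: 290·4.18·36.5 = 44245 J.
Of that, 195·2.09·8.36 = 3407.1 J goes to bring the ice to 0 °C, leaving 40838 J.
To melt every bit of ice: 195·334 = 65130 J.
That's not enough to melt it all — equilibrium is at 0 °C with ice remaining.
m_melted·334 = 40838  ⇒  m_melted ≈ 122.3 g.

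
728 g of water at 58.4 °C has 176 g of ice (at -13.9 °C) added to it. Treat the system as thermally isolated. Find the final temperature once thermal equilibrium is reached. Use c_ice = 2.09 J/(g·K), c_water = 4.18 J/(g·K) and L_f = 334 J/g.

T_f ≈ 30.1 °C

Conservation of energy gives ΣQ = 0:
warm ice to 0 °C: 176·2.09·(0 − (-13.9)) = 5113; latent heat to melt: 176·334 = 58784; warm the meltwater: 735.68 T; water cools: 728·4.18·(T − 58.4) = 3043(T − 58.4)
3778.7 T = 177714 − 63897 = 113817
T ≈ 30.12 °C (positive, so assuming full melt was valid).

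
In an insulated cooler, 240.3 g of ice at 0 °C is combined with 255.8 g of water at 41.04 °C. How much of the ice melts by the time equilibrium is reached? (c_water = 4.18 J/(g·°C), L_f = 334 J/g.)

m_melted ≈ 131 g

Heat available from the water dropping to 0 °C: 255.8×4.18×41.04 = 43882 J.
Fully melting the ice requires m_ice L_f = 240.3×334 = 80260 J.
Since 43882 < 80260 J, not all the ice melts; equilibrium is at 0 °C.
m_melt = 43882 / L_f = 131.4 g.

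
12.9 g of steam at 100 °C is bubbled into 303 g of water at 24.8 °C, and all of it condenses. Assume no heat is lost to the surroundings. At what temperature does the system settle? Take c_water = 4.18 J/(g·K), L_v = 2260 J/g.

Setting the total heat transfer to zero:
steam→water at 100 °C releases m L_v = 12.9×2260 = 29154; condensate cools 100→T: 12.9×4.18×(T − 100) = 53.92(T − 100); original water: 1266.5(T − 24.8)
1320.5 T = 29154 + 5392.2 + 31410 = 65956
T ≈ 49.95 °C, under the boiling point, so the assumption holds.

T_f ≈ 49.9 °C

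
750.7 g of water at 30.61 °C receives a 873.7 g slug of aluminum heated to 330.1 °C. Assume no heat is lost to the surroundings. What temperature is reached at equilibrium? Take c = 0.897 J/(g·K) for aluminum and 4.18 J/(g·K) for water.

Net heat exchanged in the isolated system is zero:
873.7×0.897×(T − 330.1) + 750.7×4.18×(T − 30.61) = 0
3921.6 T = 354754
T ≈ 90.46 °C

T_f ≈ 90.5 °C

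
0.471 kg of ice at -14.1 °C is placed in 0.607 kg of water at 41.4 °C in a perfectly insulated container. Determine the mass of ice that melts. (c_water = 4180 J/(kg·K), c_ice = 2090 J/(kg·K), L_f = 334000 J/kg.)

m_melted ≈ 0.273 kg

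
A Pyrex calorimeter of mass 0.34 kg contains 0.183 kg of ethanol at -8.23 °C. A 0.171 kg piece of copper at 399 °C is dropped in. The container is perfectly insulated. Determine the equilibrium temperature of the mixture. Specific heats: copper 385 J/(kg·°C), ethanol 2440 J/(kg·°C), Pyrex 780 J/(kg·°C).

T_f ≈ 26.2 °C

Let T be the final temperature. ΣQ_i = 0:
0.171·385·(T − 399) + 0.183·2440·(T − (-8.23)) + 0.34·780·(T − (-8.23)) = 0
777.56 T = 20411
T = 20411 / 777.56 = 26.2 °C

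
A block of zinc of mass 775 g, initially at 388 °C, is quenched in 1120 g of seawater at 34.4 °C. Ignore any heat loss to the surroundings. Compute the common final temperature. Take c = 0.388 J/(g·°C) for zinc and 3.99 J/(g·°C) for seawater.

T_f = Σ m_i c_i T_i / Σ m_i c_i:
T_f = (300.7×388 + 4468.8×34.4) / (300.7 + 4468.8)
    = 270398 / 4769.5 ≈ 56.69 °C

T_f ≈ 56.7 °C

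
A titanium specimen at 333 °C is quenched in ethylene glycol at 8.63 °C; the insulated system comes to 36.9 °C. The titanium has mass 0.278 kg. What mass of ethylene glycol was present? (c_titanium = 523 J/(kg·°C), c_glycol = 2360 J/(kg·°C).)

m ≈ 0.645 kg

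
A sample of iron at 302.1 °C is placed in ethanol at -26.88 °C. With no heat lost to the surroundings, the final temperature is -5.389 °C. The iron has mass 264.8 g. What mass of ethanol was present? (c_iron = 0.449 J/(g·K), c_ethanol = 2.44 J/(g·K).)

|Q_iron| = |Q_ethanol|:
264.8·0.449·(302.1 − -5.389) = m·2.44·(-5.389 − (-26.88))
52.44 m = 36559  ⇒  m ≈ 697.2 g

m ≈ 697 g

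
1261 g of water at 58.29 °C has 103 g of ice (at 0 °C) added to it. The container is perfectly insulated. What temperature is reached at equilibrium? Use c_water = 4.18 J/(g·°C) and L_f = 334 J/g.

T_f ≈ 47.9 °C

Heat gained plus heat lost sum to zero:
fusion: m_ice L_f = 103·334 = 34402
  meltwater 0→T: 103·4.18·T = 430.54 T
  water cools: 1261·4.18·(T − 58.29) = 5271(T − 58.29)
5701.5 T = 307245 − 34402 = 272843
T ≈ 47.85 °C (positive, so assuming full melt was valid).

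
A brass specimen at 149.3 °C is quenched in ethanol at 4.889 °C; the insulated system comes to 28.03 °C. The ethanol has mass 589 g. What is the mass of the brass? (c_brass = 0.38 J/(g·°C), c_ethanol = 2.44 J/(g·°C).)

m ≈ 722 g

|Q_brass| = |Q_ethanol|:
m·0.38·(149.3 − 28.03) = 589·2.44·(28.03 − 4.889)
46.08 m = 33257  ⇒  m ≈ 721.7 g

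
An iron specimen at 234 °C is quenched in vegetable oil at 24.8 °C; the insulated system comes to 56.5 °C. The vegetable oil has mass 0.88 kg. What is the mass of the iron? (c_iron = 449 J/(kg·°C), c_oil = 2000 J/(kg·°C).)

m ≈ 0.7 kg

|Q_iron| = |Q_oil|:
m·449·(234 − 56.5) = 0.88·2000·(56.5 − 24.8)
79698 m = 55792  ⇒  m ≈ 0.7 kg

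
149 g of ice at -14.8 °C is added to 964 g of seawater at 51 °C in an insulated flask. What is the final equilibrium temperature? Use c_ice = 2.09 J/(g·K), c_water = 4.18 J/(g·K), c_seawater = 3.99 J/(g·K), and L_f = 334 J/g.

T_f ≈ 31.7 °C

Sum of m c ΔT and latent-heat terms is zero:
ice -14.8→0 °C: 149×2.09×14.8 = 4608.9; melt ice: 149×334 = 49766; meltwater 0→T: 149×4.18×T = 622.82 T; seawater: 3846.4(T − 51)
4469.2 T = 196164 − 54375 = 141789
T ≈ 31.73 °C — above 0 °C, consistent with complete melting.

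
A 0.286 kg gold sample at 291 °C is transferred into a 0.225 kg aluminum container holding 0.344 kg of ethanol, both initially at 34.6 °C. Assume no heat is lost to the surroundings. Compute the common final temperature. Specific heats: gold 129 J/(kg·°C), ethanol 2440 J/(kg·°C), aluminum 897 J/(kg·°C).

T_f ≈ 43.4 °C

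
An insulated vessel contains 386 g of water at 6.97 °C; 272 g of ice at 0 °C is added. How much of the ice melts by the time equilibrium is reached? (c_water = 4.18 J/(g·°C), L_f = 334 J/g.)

m_melted ≈ 33.7 g

Heat available from the water dropping to 0 °C: 386×4.18×6.97 = 11246 J.
Fully melting the ice requires m_ice L_f = 272×334 = 90848 J.
11246 J < 90848 J, so only part of the ice melts and the system sits at 0 °C.
Mass melted = 11246/334 ≈ 33.67 g.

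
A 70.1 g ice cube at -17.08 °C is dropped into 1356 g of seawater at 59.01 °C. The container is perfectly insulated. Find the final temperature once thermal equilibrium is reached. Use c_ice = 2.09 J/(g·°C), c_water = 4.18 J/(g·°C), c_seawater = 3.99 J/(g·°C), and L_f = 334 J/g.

T_f ≈ 51.4 °C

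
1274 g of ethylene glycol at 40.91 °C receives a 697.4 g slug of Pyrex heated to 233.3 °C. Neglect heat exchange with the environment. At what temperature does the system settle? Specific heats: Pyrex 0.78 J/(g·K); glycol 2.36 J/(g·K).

T_f is the heat-capacity-weighted average of the initial temperatures:
T_f = (543.97·233.3 + 3006.6·40.91) / (543.97 + 3006.6)
    = 249910 / 3550.6 ≈ 70.39 °C

T_f ≈ 70.4 °C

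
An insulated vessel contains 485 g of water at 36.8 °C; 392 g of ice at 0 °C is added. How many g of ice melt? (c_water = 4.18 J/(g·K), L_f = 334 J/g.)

m_melted ≈ 223 g

Cooling the water to 0 °C releases 485·4.18·36.8 = 74605 J.
To melt every bit of ice: 392·334 = 130928 J.
That's not enough to melt it all — equilibrium is at 0 °C with ice remaining.
m_melt = 74605 / L_f = 223.4 g.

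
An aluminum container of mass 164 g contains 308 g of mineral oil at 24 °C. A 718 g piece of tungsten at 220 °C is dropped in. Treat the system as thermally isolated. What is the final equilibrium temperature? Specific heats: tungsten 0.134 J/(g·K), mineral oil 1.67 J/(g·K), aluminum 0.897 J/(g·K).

T_f ≈ 48.9 °C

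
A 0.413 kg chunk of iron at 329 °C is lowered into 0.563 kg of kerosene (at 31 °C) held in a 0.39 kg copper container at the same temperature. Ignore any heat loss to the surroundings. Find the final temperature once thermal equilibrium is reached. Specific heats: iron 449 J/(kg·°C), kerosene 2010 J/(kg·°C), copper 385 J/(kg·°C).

Let T be the final temperature. ΣQ_i = 0:
0.413*449*(T − 329) + 0.563*2010*(T − 31) + 0.39*385*(T − 31) = 0
185.44(T − 329) + 1131.6(T − 31) + 150.15(T − 31) = 0
1467.2 T = 100744
T = 100744 / 1467.2 = 68.7 °C

T_f ≈ 68.7 °C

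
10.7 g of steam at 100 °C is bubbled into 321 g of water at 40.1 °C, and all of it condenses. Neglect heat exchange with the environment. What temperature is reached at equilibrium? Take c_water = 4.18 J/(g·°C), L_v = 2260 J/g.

T_f ≈ 59.5 °C

Taking heat into each body as positive, Σ m c ΔT = 0:
condense steam: −10.7·2260 = −24182; condensate cools 100→T: 10.7·4.18·(T − 100) = 44.73(T − 100); original water: 1341.8(T − 40.1)
1386.5 T = 24182 + 4472.6 + 53805 = 82460
T ≈ 59.47 °C, under the boiling point, so the assumption holds.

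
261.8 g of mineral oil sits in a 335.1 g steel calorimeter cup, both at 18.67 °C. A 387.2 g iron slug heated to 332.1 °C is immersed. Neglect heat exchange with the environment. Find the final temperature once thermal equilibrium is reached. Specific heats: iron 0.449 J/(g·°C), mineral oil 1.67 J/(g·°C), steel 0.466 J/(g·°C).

T_f ≈ 89.7 °C

Taking heat into each body as positive, Σ m c ΔT = 0:
387.2*0.449*(T − 332.1) + 261.8*1.67*(T − 18.67) + 335.1*0.466*(T − 18.67) = 0
173.85(T − 332.1) + 437.21(T − 18.67) + 156.16(T − 18.67) = 0
767.22 T = 68815
T ≈ 89.69 °C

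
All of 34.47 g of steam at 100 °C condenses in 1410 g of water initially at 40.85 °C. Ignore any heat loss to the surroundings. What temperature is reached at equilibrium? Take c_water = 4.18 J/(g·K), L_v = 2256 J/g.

Heat gained plus heat lost sum to zero:
condense steam: −34.47×2256 = −77764
  condensate cools 100→T: 34.47×4.18×(T − 100) = 144.08(T − 100)
  original water: 5893.8(T − 40.85)
6037.9 T = 77764 + 14408 + 240762 = 332935
T ≈ 55.14 °C (< 100 °C, so full condensation is consistent).

T_f ≈ 55.1 °C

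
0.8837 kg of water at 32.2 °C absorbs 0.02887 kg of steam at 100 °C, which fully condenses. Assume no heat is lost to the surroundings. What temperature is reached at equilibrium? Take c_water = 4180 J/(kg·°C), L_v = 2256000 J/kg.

T_f ≈ 51.4 °C

Let T be the final temperature. ΣQ_i = 0:
latent heat released on condensation: 0.02887·2256000 = 65131; condensed water 100 °C→T: 120.68(T − 100); water warms: 0.8837·4180·(T − 32.2) = 3693.9(T − 32.2)
3814.5 T = 65131 + 12068 + 118942 = 196141
T ≈ 51.42 °C, under the boiling point, so the assumption holds.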